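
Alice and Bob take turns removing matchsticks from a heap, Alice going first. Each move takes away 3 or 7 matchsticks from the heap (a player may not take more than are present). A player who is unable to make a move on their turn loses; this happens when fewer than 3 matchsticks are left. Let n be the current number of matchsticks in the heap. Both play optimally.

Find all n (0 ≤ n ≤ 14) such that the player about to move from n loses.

0, 1, 2, 6, 10, 11, 12

Positions with no move are L. A position that does have a move is losing for the player to move precisely when every available move leads to a winning position for the opponent. Fill in the labels:
n=0: no move → L
n=1: no move → L
n=2: no move → L
n=3: reaches L-position 0 → W
n=4: reaches L-position 1 → W
n=5: reaches L-position 2 → W
n=6: only reaches 3(W), which is W → L
n=7: reaches L-position 0 → W
n=8: reaches L-position 1 → W
n=9: reaches L-position 6 → W
n=10: only reaches 7(W), 3(W), all W → L
n=11: only reaches 8(W), 4(W), all W → L
n=12: only reaches 9(W), 5(W), all W → L
n=13: reaches L-position 10 → W
n=14: reaches L-position 11 → W
The losing starting values of n are exactly the entries labelled L in this table (7 of them).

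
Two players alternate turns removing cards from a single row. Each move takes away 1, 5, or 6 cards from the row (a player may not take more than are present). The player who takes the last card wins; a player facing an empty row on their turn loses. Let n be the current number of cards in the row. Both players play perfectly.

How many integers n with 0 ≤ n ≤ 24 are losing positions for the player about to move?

Positions with no move are L. A position that does have a move is losing for the player to move precisely when every available move leads to a winning position for the opponent. Fill in the labels:
n=0: no move → L
n=1: can move to 0, which is L ⇒ W
n=2: the only move is to 1(W), a W ⇒ L
n=3: can move to 2, which is L ⇒ W
n=4: the only move is to 3(W), a W ⇒ L
n=5: can move to 4, which is L ⇒ W
n=6: can move to 0, which is L ⇒ W
n=7: can move to 2, which is L ⇒ W
n=8: can move to 2, which is L ⇒ W
n=9: can move to 4, which is L ⇒ W
n=10: can move to 4, which is L ⇒ W
n=11: moves to 10(W), 6(W), 5(W); every one is W ⇒ L
n=12: can move to 11, which is L ⇒ W
n=13: moves to 12(W), 8(W), 7(W); every one is W ⇒ L
n=14: can move to 13, which is L ⇒ W
n=15: moves to 14(W), 10(W), 9(W); every one is W ⇒ L
n=16: can move to 15, which is L ⇒ W
n=17: can move to 11, which is L ⇒ W
n=18: can move to 13, which is L ⇒ W
n=19: can move to 13, which is L ⇒ W
n=20: can move to 15, which is L ⇒ W
n=21: can move to 15, which is L ⇒ W
n=22: moves to 21(W), 17(W), 16(W); every one is W ⇒ L
n=23: can move to 22, which is L ⇒ W
n=24: moves to 23(W), 19(W), 18(W); every one is W ⇒ L
L entries with 0 ≤ n ≤ 24: n = 0, 2, 4, 11, 13, 15, 22, 24; that makes 8.

8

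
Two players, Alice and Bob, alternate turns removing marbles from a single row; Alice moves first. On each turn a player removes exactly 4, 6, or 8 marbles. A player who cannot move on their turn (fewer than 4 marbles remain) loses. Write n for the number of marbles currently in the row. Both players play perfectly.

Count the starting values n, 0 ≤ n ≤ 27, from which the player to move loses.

12

Work bottom-up. With no move the player to move loses. Otherwise the position is W if at least one move leads to an L position for the opponent, and L if every move leads to a W.
n=0: no move → L
n=1: no move → L
n=2: no move → L
n=3: no move → L
n=4: W (go to 0, an L position)
n=5: W (go to 1, an L position)
n=6: W (go to 2, an L position)
n=7: W (go to 3, an L position)
n=8: W (go to 2, an L position)
n=9: W (go to 3, an L position)
n=10: W (go to 2, an L position)
n=11: W (go to 3, an L position)
n=12: L (options 8(W), 6(W), 4(W) are all W)
n=13: L (options 9(W), 7(W), 5(W) are all W)
n=14: L (options 10(W), 8(W), 6(W) are all W)
n=15: L (options 11(W), 9(W), 7(W) are all W)
n=16: W (go to 12, an L position)
n=17: W (go to 13, an L position)
n=18: W (go to 14, an L position)
n=19: W (go to 15, an L position)
n=20: W (go to 14, an L position)
n=21: W (go to 15, an L position)
n=22: W (go to 14, an L position)
n=23: W (go to 15, an L position)
n=24: L (options 20(W), 18(W), 16(W) are all W)
n=25: L (options 21(W), 19(W), 17(W) are all W)
n=26: L (options 22(W), 20(W), 18(W) are all W)
n=27: L (options 23(W), 21(W), 19(W) are all W)
L entries with 0 ≤ n ≤ 27: n = 0, 1, 2, 3, 12, 13, 14, 15, 24, 25, 26, 27; that makes 12.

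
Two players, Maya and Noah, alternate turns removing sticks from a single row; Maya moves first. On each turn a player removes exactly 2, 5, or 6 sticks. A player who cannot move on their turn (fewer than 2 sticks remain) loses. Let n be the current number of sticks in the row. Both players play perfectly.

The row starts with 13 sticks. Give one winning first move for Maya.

Remove 2, leaving 11.

Label each position W (a win for the player to move) or L (a loss). A position with no legal move is L; any other position is W exactly when some move reaches an L, and L when every move reaches a W.
n=0: no move → L
n=1: no move → L
n=2: →0(L), so W
n=3: →1(L), so W
n=4: →2(W) only, which is W, so L
n=5: →0(L), so W
n=6: →4(L), so W
n=7: →1(L), so W
n=8: →6(W), 3(W), 2(W) — all W, so L
n=9: →4(L), so W
n=10: →8(L), so W
n=11: →9(W), 6(W), 5(W) — all W, so L
n=12: →10(W), 7(W), 6(W) — all W, so L
n=13: →11(L), so W
From 13, the L positions reachable in one move are: 11, 8. Any move reaching one of these is winning.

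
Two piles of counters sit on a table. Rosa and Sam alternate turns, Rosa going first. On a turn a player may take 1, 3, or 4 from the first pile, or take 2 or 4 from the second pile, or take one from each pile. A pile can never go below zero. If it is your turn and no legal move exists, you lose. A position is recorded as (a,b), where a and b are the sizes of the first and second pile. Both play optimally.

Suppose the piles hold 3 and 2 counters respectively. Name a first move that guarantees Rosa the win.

Label each position W (a win for the player to move) or L (a loss). A position with no legal move is L; any other position is W exactly when some move reaches an L, and L when every move reaches a W.
No move ever increases a pile, so every position that can arise here has a ≤ 3 and b ≤ 2; it is enough to label the cells with 0 ≤ a ≤ 3 and 0 ≤ b ≤ 2.
Every move lowers a or b (never raises either), so fill the grid row by row in increasing a, and left to right within a row: each cell's successors are then already labelled.
      b=0  b=1  b=2
a=0:    L    L    W
a=1:    W    W    W
a=2:    L    L    W
a=3:    W    W    W
Cells with no legal move (terminal, hence L): (0,0), (0,1).
The remaining L cells, each justified by listing all of its moves:
(2,0): L (sole option (1,0)(W) is W)
(2,1): L (options (1,1)(W), (1,0)(W) are all W)
Every other cell has at least one move into one of the L cells above, so it is W.
From (3,2), the L positions reachable in one move are: (2,1).

Move to (2,1).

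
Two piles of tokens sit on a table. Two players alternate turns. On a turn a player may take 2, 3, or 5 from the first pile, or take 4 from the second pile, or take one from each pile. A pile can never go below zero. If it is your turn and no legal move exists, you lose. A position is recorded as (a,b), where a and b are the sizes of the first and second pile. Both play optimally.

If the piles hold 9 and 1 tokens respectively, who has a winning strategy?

Label each position W (a win for the player to move) or L (a loss). A position with no legal move is L; any other position is W exactly when some move reaches an L, and L when every move reaches a W.
No move ever increases a pile, so every position that can arise here has a ≤ 9 and b ≤ 1; it is enough to label the cells with 0 ≤ a ≤ 9 and 0 ≤ b ≤ 1.
Every move lowers a or b (never raises either), so fill the grid row by row in increasing a, and left to right within a row: each cell's successors are then already labelled.
      b=0  b=1
a=0:    L    L
a=1:    L    W
a=2:    W    W
a=3:    W    W
a=4:    W    L
a=5:    W    W
a=6:    W    W
a=7:    L    W
a=8:    L    W
a=9:    W    W
Cells with no legal move (terminal, hence L): (0,0), (0,1), (1,0).
The remaining L cells, each justified by listing all of its moves:
(4,1): →(2,1)(W), (1,1)(W), (3,0)(W) — all W, so L
(7,0): →(5,0)(W), (4,0)(W), (2,0)(W) — all W, so L
(8,0): →(6,0)(W), (5,0)(W), (3,0)(W) — all W, so L
Every other cell has at least one move into one of the L cells above, so it is W.
The starting position (9,1) is W: the player to move should move to (4,1), handing over an L position.

The first player wins.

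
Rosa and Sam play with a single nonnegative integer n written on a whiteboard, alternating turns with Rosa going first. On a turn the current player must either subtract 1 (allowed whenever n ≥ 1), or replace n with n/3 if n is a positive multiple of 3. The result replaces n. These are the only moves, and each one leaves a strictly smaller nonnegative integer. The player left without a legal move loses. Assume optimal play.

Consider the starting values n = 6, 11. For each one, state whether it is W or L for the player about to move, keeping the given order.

Compute win/loss labels from the base case upward. A position with no move is L. Any other position is W if it can reach an L in one move, else L.
n=0: no move → L
n=1: W (go to 0, an L position)
n=2: L (sole option 1(W) is W)
n=3: W (go to 2, an L position)
n=4: L (sole option 3(W) is W)
n=5: W (go to 4, an L position)
n=6: W (go to 2, an L position)
n=7: L (sole option 6(W) is W)
n=8: W (go to 7, an L position)
n=9: L (options 3(W), 8(W) are all W)
n=10: W (go to 9, an L position)
n=11: L (sole option 10(W) is W)

6: W, 11: L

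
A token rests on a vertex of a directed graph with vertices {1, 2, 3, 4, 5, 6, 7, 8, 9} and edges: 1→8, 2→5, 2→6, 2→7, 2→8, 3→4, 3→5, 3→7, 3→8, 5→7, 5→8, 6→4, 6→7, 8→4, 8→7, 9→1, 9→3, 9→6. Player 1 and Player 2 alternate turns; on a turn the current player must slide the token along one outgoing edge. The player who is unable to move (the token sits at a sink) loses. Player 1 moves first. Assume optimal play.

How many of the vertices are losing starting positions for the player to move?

3

Build the W/L table. Terminal = L. A non-terminal position is W if it has a move to some L; otherwise it is L.
Every edge goes from a vertex to one that appears earlier in the order 4, 7, 6, 8, 5, 3, 2, 1, 9, so processing vertices in that order labels each vertex after all of its successors.
4: no outgoing edge → L
7: no outgoing edge → L
6: W (go to 7, an L position)
8: W (go to 7, an L position)
5: W (go to 7, an L position)
3: W (go to 7, an L position)
2: W (go to 7, an L position)
1: L (sole option 8(W) is W)
9: W (go to 1, an L position)
The L vertices are 1, 4, 7; that is 3 in all.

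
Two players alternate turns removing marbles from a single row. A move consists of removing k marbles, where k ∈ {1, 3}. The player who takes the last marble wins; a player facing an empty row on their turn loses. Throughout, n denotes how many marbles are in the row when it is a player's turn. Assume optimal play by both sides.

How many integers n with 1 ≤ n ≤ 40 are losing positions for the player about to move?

20

Work bottom-up. With no move the player to move loses. Otherwise the position is W if at least one move leads to an L position for the opponent, and L if every move leads to a W.
n=0: no move → L
n=1: can move to 0, which is L ⇒ W
n=2: the only move is to 1(W), a W ⇒ L
n=3: can move to 2, which is L ⇒ W
n=4: moves to 3(W), 1(W); every one is W ⇒ L
n=5: can move to 4, which is L ⇒ W
n=6: moves to 5(W), 3(W); every one is W ⇒ L
n=7: can move to 6, which is L ⇒ W
n=8: moves to 7(W), 5(W); every one is W ⇒ L
n=9: can move to 8, which is L ⇒ W
n=10: moves to 9(W), 7(W); every one is W ⇒ L
n=11: can move to 10, which is L ⇒ W
n=12: moves to 11(W), 9(W); every one is W ⇒ L
n=13: can move to 12, which is L ⇒ W
n=14: moves to 13(W), 11(W); every one is W ⇒ L
n=15: can move to 14, which is L ⇒ W
n=16: moves to 15(W), 13(W); every one is W ⇒ L
n=17: can move to 16, which is L ⇒ W
n=18: moves to 17(W), 15(W); every one is W ⇒ L
n=19: can move to 18, which is L ⇒ W
n=20: moves to 19(W), 17(W); every one is W ⇒ L
n=21: can move to 20, which is L ⇒ W
n=22: moves to 21(W), 19(W); every one is W ⇒ L
n=23: can move to 22, which is L ⇒ W
n=24: moves to 23(W), 21(W); every one is W ⇒ L
n=25: can move to 24, which is L ⇒ W
n=26: moves to 25(W), 23(W); every one is W ⇒ L
n=27: can move to 26, which is L ⇒ W
n=28: moves to 27(W), 25(W); every one is W ⇒ L
n=29: can move to 28, which is L ⇒ W
n=30: moves to 29(W), 27(W); every one is W ⇒ L
n=31: can move to 30, which is L ⇒ W
n=32: moves to 31(W), 29(W); every one is W ⇒ L
n=33: can move to 32, which is L ⇒ W
n=34: moves to 33(W), 31(W); every one is W ⇒ L
n=35: can move to 34, which is L ⇒ W
n=36: moves to 35(W), 33(W); every one is W ⇒ L
n=37: can move to 36, which is L ⇒ W
n=38: moves to 37(W), 35(W); every one is W ⇒ L
n=39: can move to 38, which is L ⇒ W
n=40: moves to 39(W), 37(W); every one is W ⇒ L
L entries with 1 ≤ n ≤ 40 (n=0 is outside the asked range and is not counted): n = 2, 4, 6, 8, 10, 12, 14, 16, 18, 20, 22, 24, 26, 28, 30, 32, 34, 36, 38, 40; that makes 20.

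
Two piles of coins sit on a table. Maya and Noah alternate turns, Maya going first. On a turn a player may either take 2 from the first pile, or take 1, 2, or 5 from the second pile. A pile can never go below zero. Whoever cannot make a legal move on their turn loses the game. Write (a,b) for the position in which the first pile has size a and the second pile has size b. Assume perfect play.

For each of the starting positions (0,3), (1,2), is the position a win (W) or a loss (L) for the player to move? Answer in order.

Label each position W (a win for the player to move) or L (a loss). A position with no legal move is L; any other position is W exactly when some move reaches an L, and L when every move reaches a W.
No move ever increases a pile, so every position that can arise here has a ≤ 1 and b ≤ 3; it is enough to label the cells with 0 ≤ a ≤ 1 and 0 ≤ b ≤ 3.
Every move lowers a or b (never raises either), so fill the grid row by row in increasing a, and left to right within a row: each cell's successors are then already labelled.
      b=0  b=1  b=2  b=3
a=0:    L    W    W    L
a=1:    L    W    W    L
Cells with no legal move (terminal, hence L): (0,0), (1,0).
The remaining L cells, each justified by listing all of its moves:
(0,3): L (options (0,2)(W), (0,1)(W) are all W)
(1,3): L (options (1,2)(W), (1,1)(W) are all W)
Every other cell has at least one move into one of the L cells above, so it is W.
(0,3): one of the L cells justified above, so L
(1,2): the move to (1,0) reaches an L cell, so W

(0,3): L, (1,2): W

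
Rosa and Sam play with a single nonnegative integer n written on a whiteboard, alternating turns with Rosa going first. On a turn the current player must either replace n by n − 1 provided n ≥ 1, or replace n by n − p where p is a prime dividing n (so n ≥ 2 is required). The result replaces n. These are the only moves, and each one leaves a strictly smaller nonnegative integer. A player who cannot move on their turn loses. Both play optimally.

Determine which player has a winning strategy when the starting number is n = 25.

Classify positions by backward induction: terminal positions (no move available) are L. From any other position, the mover wins iff some move reaches an L.
n=0: no move → L
n=1: →0(L), so W
n=2: →0(L), so W
n=3: →0(L), so W
n=4: →2(W), 3(W) — all W, so L
n=5: →0(L), so W
n=6: →4(L), so W
n=7: →0(L), so W
n=8: →6(W), 7(W) — all W, so L
n=9: →8(L), so W
n=10: →8(L), so W
n=11: →0(L), so W
n=12: →9(W), 10(W), 11(W) — all W, so L
n=13: →0(L), so W
n=14: →12(L), so W
n=15: →12(L), so W
n=16: →14(W), 15(W) — all W, so L
n=17: →0(L), so W
n=18: →16(L), so W
n=19: →0(L), so W
n=20: →15(W), 18(W), 19(W) — all W, so L
n=21: →20(L), so W
n=22: →20(L), so W
n=23: →0(L), so W
n=24: →21(W), 22(W), 23(W) — all W, so L
n=25: →20(L), so W
The starting position 25 is W: Rosa should move to 20, handing over an L position.

Rosa wins.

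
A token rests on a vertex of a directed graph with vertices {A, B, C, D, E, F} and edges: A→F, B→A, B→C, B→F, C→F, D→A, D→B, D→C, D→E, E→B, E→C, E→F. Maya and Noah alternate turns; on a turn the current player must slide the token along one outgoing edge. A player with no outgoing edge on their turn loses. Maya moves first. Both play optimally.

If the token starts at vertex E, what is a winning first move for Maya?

Work bottom-up. With no move the player to move loses. Otherwise the position is W if at least one move leads to an L position for the opponent, and L if every move leads to a W.
Every edge goes from a vertex to one that appears earlier in the order F, A, C, B, E, D, so processing vertices in that order labels each vertex after all of its successors.
F: no outgoing edge → L
A: →F(L), so W
C: →F(L), so W
B: →F(L), so W
E: →F(L), so W
D: →E(W), B(W), C(W), A(W) — all W, so L
From E, the L positions reachable in one move are: F.

Move to F.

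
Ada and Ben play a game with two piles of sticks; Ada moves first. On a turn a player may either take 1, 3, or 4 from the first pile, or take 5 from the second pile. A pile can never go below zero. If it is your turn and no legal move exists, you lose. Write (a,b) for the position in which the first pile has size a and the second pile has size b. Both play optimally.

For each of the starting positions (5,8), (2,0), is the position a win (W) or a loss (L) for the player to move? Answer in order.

Build the W/L table. Terminal = L. A non-terminal position is W if it has a move to some L; otherwise it is L.
No move ever increases a pile, so every position that can arise here has a ≤ 5 and b ≤ 8; it is enough to label the cells with 0 ≤ a ≤ 5 and 0 ≤ b ≤ 8.
Every move lowers a or b (never raises either), so fill the grid row by row in increasing a, and left to right within a row: each cell's successors are then already labelled.
      b=0  b=1  b=2  b=3  b=4  b=5  b=6  b=7  b=8
a=0:    L    L    L    L    L    W    W    W    W
a=1:    W    W    W    W    W    L    L    L    L
a=2:    L    L    L    L    L    W    W    W    W
a=3:    W    W    W    W    W    L    L    L    L
a=4:    W    W    W    W    W    W    W    W    W
a=5:    W    W    W    W    W    W    W    W    W
Cells with no legal move (terminal, hence L): (0,0), (0,1), (0,2), (0,3), (0,4).
The remaining L cells, each justified by listing all of its moves:
(1,5): only reaches (0,5)(W), (1,0)(W), all W → L
(1,6): only reaches (0,6)(W), (1,1)(W), all W → L
(1,7): only reaches (0,7)(W), (1,2)(W), all W → L
(1,8): only reaches (0,8)(W), (1,3)(W), all W → L
(2,0): only reaches (1,0)(W), which is W → L
(2,1): only reaches (1,1)(W), which is W → L
(2,2): only reaches (1,2)(W), which is W → L
(2,3): only reaches (1,3)(W), which is W → L
(2,4): only reaches (1,4)(W), which is W → L
(3,5): only reaches (2,5)(W), (0,5)(W), (3,0)(W), all W → L
(3,6): only reaches (2,6)(W), (0,6)(W), (3,1)(W), all W → L
(3,7): only reaches (2,7)(W), (0,7)(W), (3,2)(W), all W → L
(3,8): only reaches (2,8)(W), (0,8)(W), (3,3)(W), all W → L
Every other cell has at least one move into one of the L cells above, so it is W.
(5,8): the move to (1,8) reaches an L cell, so W
(2,0): one of the L cells justified above, so L

(5,8): W, (2,0): L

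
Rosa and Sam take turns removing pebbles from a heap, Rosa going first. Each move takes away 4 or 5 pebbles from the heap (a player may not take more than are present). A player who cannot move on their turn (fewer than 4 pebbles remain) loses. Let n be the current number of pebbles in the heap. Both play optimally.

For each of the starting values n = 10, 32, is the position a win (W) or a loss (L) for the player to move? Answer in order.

10: L, 32: W

Work bottom-up. With no move the player to move loses. Otherwise the position is W if at least one move leads to an L position for the opponent, and L if every move leads to a W.
n=0: no move → L
n=1: no move → L
n=2: no move → L
n=3: no move → L
n=4: →0(L), so W
n=5: →1(L), so W
n=6: →2(L), so W
n=7: →3(L), so W
n=8: →3(L), so W
n=9: →5(W), 4(W) — all W, so L
n=10: →6(W), 5(W) — all W, so L
n=11: →7(W), 6(W) — all W, so L
n=12: →8(W), 7(W) — all W, so L
n=13: →9(L), so W
n=14: →10(L), so W
n=15: →11(L), so W
n=16: →12(L), so W
n=17: →12(L), so W
n=18: →14(W), 13(W) — all W, so L
n=19: →15(W), 14(W) — all W, so L
n=20: →16(W), 15(W) — all W, so L
n=21: →17(W), 16(W) — all W, so L
n=22: →18(L), so W
n=23: →19(L), so W
n=24: →20(L), so W
n=25: →21(L), so W
n=26: →21(L), so W
n=27: →23(W), 22(W) — all W, so L
n=28: →24(W), 23(W) — all W, so L
n=29: →25(W), 24(W) — all W, so L
n=30: →26(W), 25(W) — all W, so L
n=31: →27(L), so W
n=32: →28(L), so W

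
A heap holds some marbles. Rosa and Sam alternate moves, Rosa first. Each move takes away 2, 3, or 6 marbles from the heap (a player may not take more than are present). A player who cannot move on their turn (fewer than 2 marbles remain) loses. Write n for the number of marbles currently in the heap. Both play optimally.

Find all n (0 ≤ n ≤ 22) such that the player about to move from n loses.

0, 1, 5, 9, 10, 14, 18, 19

Build the W/L table. Terminal = L. A non-terminal position is W if it has a move to some L; otherwise it is L.
n=0: no move → L
n=1: no move → L
n=2: W (go to 0, an L position)
n=3: W (go to 1, an L position)
n=4: W (go to 1, an L position)
n=5: L (options 3(W), 2(W) are all W)
n=6: W (go to 0, an L position)
n=7: W (go to 5, an L position)
n=8: W (go to 5, an L position)
n=9: L (options 7(W), 6(W), 3(W) are all W)
n=10: L (options 8(W), 7(W), 4(W) are all W)
n=11: W (go to 9, an L position)
n=12: W (go to 10, an L position)
n=13: W (go to 10, an L position)
n=14: L (options 12(W), 11(W), 8(W) are all W)
n=15: W (go to 9, an L position)
n=16: W (go to 14, an L position)
n=17: W (go to 14, an L position)
n=18: L (options 16(W), 15(W), 12(W) are all W)
n=19: L (options 17(W), 16(W), 13(W) are all W)
n=20: W (go to 18, an L position)
n=21: W (go to 19, an L position)
n=22: W (go to 19, an L position)
The losing starting values of n are exactly the entries labelled L in this table (8 of them).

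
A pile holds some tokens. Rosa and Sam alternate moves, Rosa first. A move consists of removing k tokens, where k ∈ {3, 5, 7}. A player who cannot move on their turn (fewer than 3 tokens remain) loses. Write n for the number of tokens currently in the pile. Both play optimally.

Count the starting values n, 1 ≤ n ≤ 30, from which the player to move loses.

Use the standard recursion: the mover loses at a terminal position; elsewhere, the mover wins exactly when some move hands the opponent an L position.
n=0: no move → L
n=1: no move → L
n=2: no move → L
n=3: can move to 0, which is L ⇒ W
n=4: can move to 1, which is L ⇒ W
n=5: can move to 2, which is L ⇒ W
n=6: can move to 1, which is L ⇒ W
n=7: can move to 2, which is L ⇒ W
n=8: can move to 1, which is L ⇒ W
n=9: can move to 2, which is L ⇒ W
n=10: moves to 7(W), 5(W), 3(W); every one is W ⇒ L
n=11: moves to 8(W), 6(W), 4(W); every one is W ⇒ L
n=12: moves to 9(W), 7(W), 5(W); every one is W ⇒ L
n=13: can move to 10, which is L ⇒ W
n=14: can move to 11, which is L ⇒ W
n=15: can move to 12, which is L ⇒ W
n=16: can move to 11, which is L ⇒ W
n=17: can move to 12, which is L ⇒ W
n=18: can move to 11, which is L ⇒ W
n=19: can move to 12, which is L ⇒ W
n=20: moves to 17(W), 15(W), 13(W); every one is W ⇒ L
n=21: moves to 18(W), 16(W), 14(W); every one is W ⇒ L
n=22: moves to 19(W), 17(W), 15(W); every one is W ⇒ L
n=23: can move to 20, which is L ⇒ W
n=24: can move to 21, which is L ⇒ W
n=25: can move to 22, which is L ⇒ W
n=26: can move to 21, which is L ⇒ W
n=27: can move to 22, which is L ⇒ W
n=28: can move to 21, which is L ⇒ W
n=29: can move to 22, which is L ⇒ W
n=30: moves to 27(W), 25(W), 23(W); every one is W ⇒ L
L entries with 1 ≤ n ≤ 30 (n=0 is outside the asked range and is not counted): n = 1, 2, 10, 11, 12, 20, 21, 22, 30; that makes 9.

9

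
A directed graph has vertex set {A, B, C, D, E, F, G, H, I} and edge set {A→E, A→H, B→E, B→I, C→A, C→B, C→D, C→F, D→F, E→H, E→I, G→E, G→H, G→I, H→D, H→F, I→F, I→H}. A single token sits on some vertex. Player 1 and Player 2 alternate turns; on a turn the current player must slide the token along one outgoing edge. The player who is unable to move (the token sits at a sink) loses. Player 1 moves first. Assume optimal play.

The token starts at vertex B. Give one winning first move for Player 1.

Classify positions by backward induction: terminal positions (no move available) are L. From any other position, the mover wins iff some move reaches an L.
Every edge goes from a vertex to one that appears earlier in the order F, D, H, I, E, B, G, A, C, so processing vertices in that order labels each vertex after all of its successors.
F: no outgoing edge → L
D: can move to F, which is L ⇒ W
H: can move to F, which is L ⇒ W
I: can move to F, which is L ⇒ W
E: moves to I(W), H(W); every one is W ⇒ L
B: can move to E, which is L ⇒ W
G: can move to E, which is L ⇒ W
A: can move to E, which is L ⇒ W
C: can move to F, which is L ⇒ W
From B, the L positions reachable in one move are: E.

Move to E.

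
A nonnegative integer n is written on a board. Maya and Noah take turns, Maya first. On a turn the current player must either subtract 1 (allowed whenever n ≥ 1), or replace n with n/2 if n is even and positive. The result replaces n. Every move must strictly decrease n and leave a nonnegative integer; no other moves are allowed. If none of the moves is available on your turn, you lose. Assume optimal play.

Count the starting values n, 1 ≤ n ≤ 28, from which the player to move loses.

Positions with no move are L. A position that does have a move is losing for the player to move precisely when every available move leads to a winning position for the opponent. Fill in the labels:
n=0: no move → L
n=1: W (go to 0, an L position)
n=2: L (sole option 1(W) is W)
n=3: W (go to 2, an L position)
n=4: W (go to 2, an L position)
n=5: L (sole option 4(W) is W)
n=6: W (go to 5, an L position)
n=7: L (sole option 6(W) is W)
n=8: W (go to 7, an L position)
n=9: L (sole option 8(W) is W)
n=10: W (go to 5, an L position)
n=11: L (sole option 10(W) is W)
n=12: W (go to 11, an L position)
n=13: L (sole option 12(W) is W)
n=14: W (go to 7, an L position)
n=15: L (sole option 14(W) is W)
n=16: W (go to 15, an L position)
n=17: L (sole option 16(W) is W)
n=18: W (go to 9, an L position)
n=19: L (sole option 18(W) is W)
n=20: W (go to 19, an L position)
n=21: L (sole option 20(W) is W)
n=22: W (go to 11, an L position)
n=23: L (sole option 22(W) is W)
n=24: W (go to 23, an L position)
n=25: L (sole option 24(W) is W)
n=26: W (go to 13, an L position)
n=27: L (sole option 26(W) is W)
n=28: W (go to 27, an L position)
L entries with 1 ≤ n ≤ 28 (n=0 is outside the asked range and is not counted): n = 2, 5, 7, 9, 11, 13, 15, 17, 19, 21, 23, 25, 27; that makes 13.

13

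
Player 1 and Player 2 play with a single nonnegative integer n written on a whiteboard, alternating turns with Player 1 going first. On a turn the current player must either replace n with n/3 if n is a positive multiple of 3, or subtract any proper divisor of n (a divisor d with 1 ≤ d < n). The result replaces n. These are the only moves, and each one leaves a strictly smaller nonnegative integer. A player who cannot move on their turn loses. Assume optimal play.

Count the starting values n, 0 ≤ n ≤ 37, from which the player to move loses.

15

Positions with no move are L. A position that does have a move is losing for the player to move precisely when every available move leads to a winning position for the opponent. Fill in the labels:
n=0: no move → L
n=1: no move → L
n=2: can move to 1, which is L ⇒ W
n=3: can move to 1, which is L ⇒ W
n=4: moves to 2(W), 3(W); every one is W ⇒ L
n=5: can move to 4, which is L ⇒ W
n=6: can move to 4, which is L ⇒ W
n=7: the only move is to 6(W), a W ⇒ L
n=8: can move to 4, which is L ⇒ W
n=9: moves to 3(W), 6(W), 8(W); every one is W ⇒ L
n=10: can move to 9, which is L ⇒ W
n=11: the only move is to 10(W), a W ⇒ L
n=12: can move to 4, which is L ⇒ W
n=13: the only move is to 12(W), a W ⇒ L
n=14: can move to 7, which is L ⇒ W
n=15: moves to 5(W), 10(W), 12(W), 14(W); every one is W ⇒ L
n=16: can move to 15, which is L ⇒ W
n=17: the only move is to 16(W), a W ⇒ L
n=18: can move to 9, which is L ⇒ W
n=19: the only move is to 18(W), a W ⇒ L
n=20: can move to 15, which is L ⇒ W
n=21: can move to 7, which is L ⇒ W
n=22: can move to 11, which is L ⇒ W
n=23: the only move is to 22(W), a W ⇒ L
n=24: can move to 23, which is L ⇒ W
n=25: moves to 20(W), 24(W); every one is W ⇒ L
n=26: can move to 13, which is L ⇒ W
n=27: can move to 9, which is L ⇒ W
n=28: moves to 14(W), 21(W), 24(W), 26(W), 27(W); every one is W ⇒ L
n=29: can move to 28, which is L ⇒ W
n=30: can move to 15, which is L ⇒ W
n=31: the only move is to 30(W), a W ⇒ L
n=32: can move to 28, which is L ⇒ W
n=33: can move to 11, which is L ⇒ W
n=34: can move to 17, which is L ⇒ W
n=35: can move to 28, which is L ⇒ W
n=36: moves to 12(W), 18(W), 24(W), 27(W), 30(W), 32(W), 33(W), 34(W), 35(W); every one is W ⇒ L
n=37: can move to 36, which is L ⇒ W
L entries with 0 ≤ n ≤ 37: n = 0, 1, 4, 7, 9, 11, 13, 15, 17, 19, 23, 25, 28, 31, 36; that makes 15.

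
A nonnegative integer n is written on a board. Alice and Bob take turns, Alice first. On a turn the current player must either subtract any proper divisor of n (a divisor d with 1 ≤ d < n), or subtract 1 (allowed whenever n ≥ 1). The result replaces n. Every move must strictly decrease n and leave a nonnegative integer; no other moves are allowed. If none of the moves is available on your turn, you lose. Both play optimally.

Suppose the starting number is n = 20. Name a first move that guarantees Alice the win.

Work bottom-up. With no move the player to move loses. Otherwise the position is W if at least one move leads to an L position for the opponent, and L if every move leads to a W.
n=0: no move → L
n=1: reaches L-position 0 → W
n=2: only reaches 1(W), which is W → L
n=3: reaches L-position 2 → W
n=4: reaches L-position 2 → W
n=5: only reaches 4(W), which is W → L
n=6: reaches L-position 5 → W
n=7: only reaches 6(W), which is W → L
n=8: reaches L-position 7 → W
n=9: only reaches 6(W), 8(W), all W → L
n=10: reaches L-position 5 → W
n=11: only reaches 10(W), which is W → L
n=12: reaches L-position 9 → W
n=13: only reaches 12(W), which is W → L
n=14: reaches L-position 7 → W
n=15: only reaches 10(W), 12(W), 14(W), all W → L
n=16: reaches L-position 15 → W
n=17: only reaches 16(W), which is W → L
n=18: reaches L-position 9 → W
n=19: only reaches 18(W), which is W → L
n=20: reaches L-position 15 → W
From 20, the L positions reachable in one move are: 15, 19. Any move reaching one of these is winning.

Move to 15.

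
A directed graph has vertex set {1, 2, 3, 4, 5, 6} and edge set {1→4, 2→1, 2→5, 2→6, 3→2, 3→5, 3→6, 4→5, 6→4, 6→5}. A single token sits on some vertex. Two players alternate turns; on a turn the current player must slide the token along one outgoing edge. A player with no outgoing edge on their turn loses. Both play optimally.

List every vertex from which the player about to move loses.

Classify positions by backward induction: terminal positions (no move available) are L. From any other position, the mover wins iff some move reaches an L.
Every edge goes from a vertex to one that appears earlier in the order 5, 4, 6, 1, 2, 3, so processing vertices in that order labels each vertex after all of its successors.
5: no outgoing edge → L
4: reaches L-position 5 → W
6: reaches L-position 5 → W
1: only reaches 4(W), which is W → L
2: reaches L-position 1 → W
3: reaches L-position 5 → W
The losing starting vertices are exactly the entries labelled L in this table (2 of them).

1, 5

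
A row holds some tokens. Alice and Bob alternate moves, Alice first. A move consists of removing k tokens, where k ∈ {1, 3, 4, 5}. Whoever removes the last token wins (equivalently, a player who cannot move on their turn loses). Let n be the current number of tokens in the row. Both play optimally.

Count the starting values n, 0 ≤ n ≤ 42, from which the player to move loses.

12

Label each position W (a win for the player to move) or L (a loss). A position with no legal move is L; any other position is W exactly when some move reaches an L, and L when every move reaches a W.
n=0: no move → L
n=1: W (go to 0, an L position)
n=2: L (sole option 1(W) is W)
n=3: W (go to 2, an L position)
n=4: W (go to 0, an L position)
n=5: W (go to 2, an L position)
n=6: W (go to 2, an L position)
n=7: W (go to 2, an L position)
n=8: L (options 7(W), 5(W), 4(W), 3(W) are all W)
n=9: W (go to 8, an L position)
n=10: L (options 9(W), 7(W), 6(W), 5(W) are all W)
n=11: W (go to 10, an L position)
n=12: W (go to 8, an L position)
n=13: W (go to 10, an L position)
n=14: W (go to 10, an L position)
n=15: W (go to 10, an L position)
n=16: L (options 15(W), 13(W), 12(W), 11(W) are all W)
n=17: W (go to 16, an L position)
n=18: L (options 17(W), 15(W), 14(W), 13(W) are all W)
n=19: W (go to 18, an L position)
n=20: W (go to 16, an L position)
n=21: W (go to 18, an L position)
n=22: W (go to 18, an L position)
n=23: W (go to 18, an L position)
n=24: L (options 23(W), 21(W), 20(W), 19(W) are all W)
n=25: W (go to 24, an L position)
n=26: L (options 25(W), 23(W), 22(W), 21(W) are all W)
n=27: W (go to 26, an L position)
n=28: W (go to 24, an L position)
n=29: W (go to 26, an L position)
n=30: W (go to 26, an L position)
n=31: W (go to 26, an L position)
n=32: L (options 31(W), 29(W), 28(W), 27(W) are all W)
n=33: W (go to 32, an L position)
n=34: L (options 33(W), 31(W), 30(W), 29(W) are all W)
n=35: W (go to 34, an L position)
n=36: W (go to 32, an L position)
n=37: W (go to 34, an L position)
n=38: W (go to 34, an L position)
n=39: W (go to 34, an L position)
n=40: L (options 39(W), 37(W), 36(W), 35(W) are all W)
n=41: W (go to 40, an L position)
n=42: L (options 41(W), 39(W), 38(W), 37(W) are all W)
L entries with 0 ≤ n ≤ 42: n = 0, 2, 8, 10, 16, 18, 24, 26, 32, 34, 40, 42; that makes 12.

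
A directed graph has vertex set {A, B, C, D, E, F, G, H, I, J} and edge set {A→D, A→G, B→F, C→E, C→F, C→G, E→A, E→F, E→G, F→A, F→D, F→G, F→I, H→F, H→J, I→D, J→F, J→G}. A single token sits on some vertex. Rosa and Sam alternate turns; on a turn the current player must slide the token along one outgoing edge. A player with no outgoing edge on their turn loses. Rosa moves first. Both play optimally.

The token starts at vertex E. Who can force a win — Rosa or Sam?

Work bottom-up. With no move the player to move loses. Otherwise the position is W if at least one move leads to an L position for the opponent, and L if every move leads to a W.
Every edge goes from a vertex to one that appears earlier in the order D, G, A, I, F, J, E, C, B, H, so processing vertices in that order labels each vertex after all of its successors.
D: no outgoing edge → L
G: no outgoing edge → L
A: reaches L-position G → W
I: reaches L-position D → W
F: reaches L-position G → W
J: reaches L-position G → W
E: reaches L-position G → W
C: reaches L-position G → W
B: only reaches F(W), which is W → L
H: only reaches J(W), F(W), all W → L
The starting position E is W: Rosa should move to G, handing over an L position.

Rosa wins.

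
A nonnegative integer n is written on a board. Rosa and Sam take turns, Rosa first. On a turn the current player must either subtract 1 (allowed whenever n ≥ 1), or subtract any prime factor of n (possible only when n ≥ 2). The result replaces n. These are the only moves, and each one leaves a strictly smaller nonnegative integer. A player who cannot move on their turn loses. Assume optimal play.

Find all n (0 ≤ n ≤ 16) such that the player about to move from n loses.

0, 4, 8, 12, 16

Build the W/L table. Terminal = L. A non-terminal position is W if it has a move to some L; otherwise it is L.
n=0: no move → L
n=1: W (go to 0, an L position)
n=2: W (go to 0, an L position)
n=3: W (go to 0, an L position)
n=4: L (options 2(W), 3(W) are all W)
n=5: W (go to 0, an L position)
n=6: W (go to 4, an L position)
n=7: W (go to 0, an L position)
n=8: L (options 6(W), 7(W) are all W)
n=9: W (go to 8, an L position)
n=10: W (go to 8, an L position)
n=11: W (go to 0, an L position)
n=12: L (options 9(W), 10(W), 11(W) are all W)
n=13: W (go to 0, an L position)
n=14: W (go to 12, an L position)
n=15: W (go to 12, an L position)
n=16: L (options 14(W), 15(W) are all W)
The losing starting values of n are exactly the entries labelled L in this table (5 of them).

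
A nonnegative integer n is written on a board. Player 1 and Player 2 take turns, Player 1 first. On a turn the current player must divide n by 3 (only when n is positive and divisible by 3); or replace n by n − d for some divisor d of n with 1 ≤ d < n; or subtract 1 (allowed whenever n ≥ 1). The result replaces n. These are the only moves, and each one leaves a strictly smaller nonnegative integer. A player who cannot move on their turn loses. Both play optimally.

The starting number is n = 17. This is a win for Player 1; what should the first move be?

Work bottom-up. With no move the player to move loses. Otherwise the position is W if at least one move leads to an L position for the opponent, and L if every move leads to a W.
n=0: no move → L
n=1: reaches L-position 0 → W
n=2: only reaches 1(W), which is W → L
n=3: reaches L-position 2 → W
n=4: reaches L-position 2 → W
n=5: only reaches 4(W), which is W → L
n=6: reaches L-position 2 → W
n=7: only reaches 6(W), which is W → L
n=8: reaches L-position 7 → W
n=9: only reaches 3(W), 6(W), 8(W), all W → L
n=10: reaches L-position 5 → W
n=11: only reaches 10(W), which is W → L
n=12: reaches L-position 9 → W
n=13: only reaches 12(W), which is W → L
n=14: reaches L-position 7 → W
n=15: reaches L-position 5 → W
n=16: only reaches 8(W), 12(W), 14(W), 15(W), all W → L
n=17: reaches L-position 16 → W
From 17, the L positions reachable in one move are: 16.

Move to 16.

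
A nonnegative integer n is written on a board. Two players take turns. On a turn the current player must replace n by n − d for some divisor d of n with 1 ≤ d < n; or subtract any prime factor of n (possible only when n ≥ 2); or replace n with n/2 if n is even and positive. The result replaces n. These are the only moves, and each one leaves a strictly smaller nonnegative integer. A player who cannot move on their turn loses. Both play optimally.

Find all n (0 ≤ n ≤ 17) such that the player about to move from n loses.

0, 1, 4, 9, 14

Build the W/L table. Terminal = L. A non-terminal position is W if it has a move to some L; otherwise it is L.
n=0: no move → L
n=1: no move → L
n=2: can move to 0, which is L ⇒ W
n=3: can move to 0, which is L ⇒ W
n=4: moves to 2(W), 3(W); every one is W ⇒ L
n=5: can move to 0, which is L ⇒ W
n=6: can move to 4, which is L ⇒ W
n=7: can move to 0, which is L ⇒ W
n=8: can move to 4, which is L ⇒ W
n=9: moves to 6(W), 8(W); every one is W ⇒ L
n=10: can move to 9, which is L ⇒ W
n=11: can move to 0, which is L ⇒ W
n=12: can move to 9, which is L ⇒ W
n=13: can move to 0, which is L ⇒ W
n=14: moves to 7(W), 12(W), 13(W); every one is W ⇒ L
n=15: can move to 14, which is L ⇒ W
n=16: can move to 14, which is L ⇒ W
n=17: can move to 0, which is L ⇒ W
Reading off the rows marked L gives the requested list; there are 5 such values of n.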